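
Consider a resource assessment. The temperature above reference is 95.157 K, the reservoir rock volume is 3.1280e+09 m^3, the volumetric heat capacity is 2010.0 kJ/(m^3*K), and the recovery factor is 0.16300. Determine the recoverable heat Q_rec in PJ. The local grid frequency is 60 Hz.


Step 1: Q_s = Vr*rhoc*dT/1e12 = 3.1280e+09*2010.0*95.157/1e12 = 598.2787 PJ
Step 2: Q_rec = Q_s * RF = 598.2787 * 0.163 = 97.519 PJ
Q_rec = 97.519 PJ


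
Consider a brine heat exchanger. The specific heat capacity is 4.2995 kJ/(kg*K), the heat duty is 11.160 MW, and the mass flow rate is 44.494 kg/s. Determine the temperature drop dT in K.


dT = Q * 1000 / (mdot * cp)
dT = 11.160 * 1000 / (44.494 * 4.2995)
dT = 58.337 K


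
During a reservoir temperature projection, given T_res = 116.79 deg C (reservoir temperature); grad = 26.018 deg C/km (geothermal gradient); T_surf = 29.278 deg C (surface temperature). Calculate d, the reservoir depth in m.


d = (T_res - T_surf) / grad * 1000
d = (116.79 - 29.278) / 26.018 * 1000
d = 3363.5 m


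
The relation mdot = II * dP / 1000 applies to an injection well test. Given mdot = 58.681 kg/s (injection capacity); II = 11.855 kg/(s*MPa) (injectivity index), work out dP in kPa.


dP = mdot * 1000 / II
dP = 58.681 * 1000 / 11.855
dP = 4949.9 kPa


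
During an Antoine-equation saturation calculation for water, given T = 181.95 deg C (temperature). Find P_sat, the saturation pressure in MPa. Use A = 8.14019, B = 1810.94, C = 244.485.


P_sat = 10^(A - B/(C + T)) / 760 * 0.101325
P_sat = 10^(8.14019 - 1810.94/(244.485 + 181.95)) / 760 * 0.101325
P_sat = 1.0433 MPa


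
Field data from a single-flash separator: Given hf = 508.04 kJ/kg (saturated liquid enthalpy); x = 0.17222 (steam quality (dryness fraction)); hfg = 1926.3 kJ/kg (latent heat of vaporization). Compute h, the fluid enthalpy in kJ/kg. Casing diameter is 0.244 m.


h = hf + x * hfg
h = 508.04 + 0.17222 * 1926.3
h = 839.79 kJ/kg


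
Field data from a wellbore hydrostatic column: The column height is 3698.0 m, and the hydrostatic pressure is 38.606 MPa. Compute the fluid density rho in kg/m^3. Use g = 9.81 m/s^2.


rho = P * 1e6 / (g * h)
rho = 38.606 * 1e6 / (9.81 * 3698.0)
rho = 1064.2 kg/m^3


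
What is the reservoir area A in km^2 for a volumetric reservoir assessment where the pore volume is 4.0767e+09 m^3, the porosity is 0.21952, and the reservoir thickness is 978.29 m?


A = Vp / (1e6 * hr * phi)
A = 4.0767e+09 / (1e6 * 978.29 * 0.21952)
A = 18.983 km^2


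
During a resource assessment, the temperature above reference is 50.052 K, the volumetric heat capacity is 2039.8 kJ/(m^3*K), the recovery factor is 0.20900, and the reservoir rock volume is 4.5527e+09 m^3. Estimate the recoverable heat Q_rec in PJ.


Step 1: Q_s = Vr*rhoc*dT/1e12 = 4.5527e+09*2039.8*50.052/1e12 = 464.8128 PJ
Step 2: Q_rec = Q_s * RF = 464.8128 * 0.209 = 97.146 PJ
Q_rec = 97.146 PJ


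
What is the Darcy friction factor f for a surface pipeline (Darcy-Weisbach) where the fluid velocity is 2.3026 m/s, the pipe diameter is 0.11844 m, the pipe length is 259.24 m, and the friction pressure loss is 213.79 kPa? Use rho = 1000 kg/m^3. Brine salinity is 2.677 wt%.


f = dP*1000 / ((L/D)*(rho*vel^2/2))
f = 213.79*1000 / ((259.24/0.11844)*(1000*2.3026^2/2))
f = 0.036845


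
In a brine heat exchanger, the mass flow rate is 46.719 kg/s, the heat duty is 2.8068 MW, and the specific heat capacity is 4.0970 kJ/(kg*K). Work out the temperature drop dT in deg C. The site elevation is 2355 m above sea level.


dT = Q * 1000 / (mdot * cp)
dT = 2.8068 * 1000 / (46.719 * 4.0970)
dT = 14.66398 K
Convert (temperature difference, 1 K = 1 deg C): 14.66398 K = 14.66398 deg C
dT = 14.664 deg C


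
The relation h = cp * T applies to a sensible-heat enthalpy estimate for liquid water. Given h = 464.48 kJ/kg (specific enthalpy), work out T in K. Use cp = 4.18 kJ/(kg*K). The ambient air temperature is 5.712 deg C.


T = h / cp
T = 464.48 / 4.18
T = 111.1196 deg C
Convert to K: 111.1196 + 273.15 = 384.27 K
T = 384.27 K


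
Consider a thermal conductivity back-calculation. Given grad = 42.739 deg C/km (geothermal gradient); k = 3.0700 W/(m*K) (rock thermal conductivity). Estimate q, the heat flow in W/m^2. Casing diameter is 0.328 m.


q = k * grad / 1000
q = 3.0700 * 42.739 / 1000
q = 0.13121 W/m^2


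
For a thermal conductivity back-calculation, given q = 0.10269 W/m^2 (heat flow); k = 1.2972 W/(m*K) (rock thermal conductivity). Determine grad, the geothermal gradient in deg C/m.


grad = q / k * 1000
grad = 0.10269 / 1.2972 * 1000
grad = 79.16281 deg C/km
Convert: 79.16281 deg C/km * 0.001 = 0.079163 deg C/m
grad = 0.079163 deg C/m


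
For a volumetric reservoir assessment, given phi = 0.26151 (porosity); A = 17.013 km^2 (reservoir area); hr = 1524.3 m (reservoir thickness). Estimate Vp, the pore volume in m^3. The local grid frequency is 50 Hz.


Vp = A * 1e6 * hr * phi
Vp = 17.013 * 1e6 * 1524.3 * 0.26151
Vp = 6.7817e+09 m^3


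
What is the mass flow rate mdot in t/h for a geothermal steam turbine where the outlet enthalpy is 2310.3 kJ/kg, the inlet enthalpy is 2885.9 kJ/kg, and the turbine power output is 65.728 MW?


mdot = P * 1000 / (h_in - h_out)
mdot = 65.728 * 1000 / (2885.9 - 2310.3)
mdot = 114.1904 kg/s
Convert: 114.1904 kg/s * 3.6 = 411.09 t/h
mdot = 411.09 t/h


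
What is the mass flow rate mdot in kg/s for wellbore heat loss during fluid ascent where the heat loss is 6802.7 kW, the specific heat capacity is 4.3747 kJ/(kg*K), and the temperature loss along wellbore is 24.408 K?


mdot = Q_loss / (cp * dT)
mdot = 6802.7 / (4.3747 * 24.408)
mdot = 63.709 kg/s


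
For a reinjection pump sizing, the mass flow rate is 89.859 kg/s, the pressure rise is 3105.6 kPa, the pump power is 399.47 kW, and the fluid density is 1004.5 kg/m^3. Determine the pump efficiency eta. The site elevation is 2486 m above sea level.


eta = mdot * dP / (rho * P_pump)
eta = 89.859 * 3105.6 / (1004.5 * 399.47)
eta = 0.69546


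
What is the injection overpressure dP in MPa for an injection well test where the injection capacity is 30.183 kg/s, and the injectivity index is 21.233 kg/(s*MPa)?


dP = mdot * 1000 / II
dP = 30.183 * 1000 / 21.233
dP = 1421.514 kPa
Convert: 1421.514 kPa * 0.001 = 1.4215 MPa
dP = 1.4215 MPa


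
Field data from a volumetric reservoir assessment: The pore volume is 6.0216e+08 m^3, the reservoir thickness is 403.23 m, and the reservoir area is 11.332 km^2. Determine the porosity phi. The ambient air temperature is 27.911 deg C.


phi = Vp / (A * 1e6 * hr)
phi = 6.0216e+08 / (11.332 * 1e6 * 403.23)
phi = 0.13178


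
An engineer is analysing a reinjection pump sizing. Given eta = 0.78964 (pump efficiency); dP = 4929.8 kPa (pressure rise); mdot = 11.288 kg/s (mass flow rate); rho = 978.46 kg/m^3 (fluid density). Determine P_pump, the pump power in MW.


P_pump = mdot * dP / (rho * eta)
P_pump = 11.288 * 4929.8 / (978.46 * 0.78964)
P_pump = 72.02348 kW
Convert: 72.02348 kW * 0.001 = 0.072023 MW
P_pump = 0.072023 MW


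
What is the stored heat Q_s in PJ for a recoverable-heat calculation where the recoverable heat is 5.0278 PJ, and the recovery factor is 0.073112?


Q_s = Q_rec / RF
Q_s = 5.0278 / 0.073112
Q_s = 68.768 PJ


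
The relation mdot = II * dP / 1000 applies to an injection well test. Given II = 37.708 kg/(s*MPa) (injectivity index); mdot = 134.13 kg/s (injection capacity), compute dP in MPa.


dP = mdot * 1000 / II
dP = 134.13 * 1000 / 37.708
dP = 3557.070 kPa
Convert: 3557.070 kPa * 0.001 = 3.5571 MPa
dP = 3.5571 MPa


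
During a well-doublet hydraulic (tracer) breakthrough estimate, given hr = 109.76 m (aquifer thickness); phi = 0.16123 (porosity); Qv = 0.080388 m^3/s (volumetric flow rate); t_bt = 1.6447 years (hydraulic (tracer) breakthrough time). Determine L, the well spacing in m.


L = sqrt(t_bt*365.25*86400*3*Qv / (pi*hr*phi))
L = sqrt(1.6447*365.25*86400*3*0.080388 / (pi*109.76*0.16123))
L = 474.50 m


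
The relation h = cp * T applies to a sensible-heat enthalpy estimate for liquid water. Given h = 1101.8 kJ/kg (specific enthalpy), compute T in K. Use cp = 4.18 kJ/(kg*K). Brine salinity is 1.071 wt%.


T = h / cp
T = 1101.8 / 4.18
T = 263.5885 deg C
Convert to K: 263.5885 + 273.15 = 536.74 K
T = 536.74 K


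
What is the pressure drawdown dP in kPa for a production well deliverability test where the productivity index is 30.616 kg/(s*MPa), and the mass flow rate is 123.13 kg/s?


dP = mdot * 1000 / PI
dP = 123.13 * 1000 / 30.616
dP = 4021.8 kPa


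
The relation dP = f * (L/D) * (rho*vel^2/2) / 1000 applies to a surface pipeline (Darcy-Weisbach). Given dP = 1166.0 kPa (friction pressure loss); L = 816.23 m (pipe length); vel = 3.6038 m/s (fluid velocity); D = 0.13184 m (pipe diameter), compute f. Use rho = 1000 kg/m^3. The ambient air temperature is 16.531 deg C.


f = dP*1000 / ((L/D)*(rho*vel^2/2))
f = 1166.0*1000 / ((816.23/0.13184)*(1000*3.6038^2/2))
f = 0.029003


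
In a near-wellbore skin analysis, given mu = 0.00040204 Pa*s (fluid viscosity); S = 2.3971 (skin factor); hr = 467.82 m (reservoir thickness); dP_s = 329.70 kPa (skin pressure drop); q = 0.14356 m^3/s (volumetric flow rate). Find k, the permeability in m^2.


k = S*q*mu / (2*pi*dP_s*1000*hr)
k = 2.3971*0.14356*0.00040204 / (2*pi*329.70*1000*467.82)
k = 1.4276e-13 m^2


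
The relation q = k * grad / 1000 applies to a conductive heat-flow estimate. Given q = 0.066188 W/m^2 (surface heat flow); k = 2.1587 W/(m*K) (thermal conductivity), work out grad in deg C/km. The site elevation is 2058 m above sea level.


grad = q * 1000 / k
grad = 0.066188 * 1000 / 2.1587
grad = 30.661 deg C/km


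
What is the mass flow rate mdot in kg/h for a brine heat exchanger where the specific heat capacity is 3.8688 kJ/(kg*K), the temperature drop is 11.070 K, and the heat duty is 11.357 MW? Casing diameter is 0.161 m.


mdot = Q * 1000 / (cp * dT)
mdot = 11.357 * 1000 / (3.8688 * 11.070)
mdot = 265.1794 kg/s
Convert: 265.1794 kg/s * 3600.0 = 9.5465e+05 kg/h
mdot = 9.5465e+05 kg/h


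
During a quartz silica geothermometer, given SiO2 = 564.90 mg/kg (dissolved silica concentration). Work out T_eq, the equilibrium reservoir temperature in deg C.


T_eq = 1309 / (5.19 - log10(SiO2)) - 273.15
T_eq = 1309 / (5.19 - log10(564.90)) - 273.15
T_eq = 263.76 deg C


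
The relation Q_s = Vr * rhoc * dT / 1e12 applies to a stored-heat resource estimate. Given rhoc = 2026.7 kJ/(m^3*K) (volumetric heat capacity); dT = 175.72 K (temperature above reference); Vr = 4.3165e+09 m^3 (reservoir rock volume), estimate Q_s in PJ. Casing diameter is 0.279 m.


Q_s = Vr * rhoc * dT / 1e12
Q_s = 4.3165e+09 * 2026.7 * 175.72 / 1e12
Q_s = 1537.2 PJ


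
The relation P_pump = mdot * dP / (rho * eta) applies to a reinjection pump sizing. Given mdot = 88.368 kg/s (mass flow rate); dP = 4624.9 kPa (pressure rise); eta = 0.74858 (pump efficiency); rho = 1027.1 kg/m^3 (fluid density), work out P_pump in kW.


P_pump = mdot * dP / (rho * eta)
P_pump = 88.368 * 4624.9 / (1027.1 * 0.74858)
P_pump = 531.55 kW


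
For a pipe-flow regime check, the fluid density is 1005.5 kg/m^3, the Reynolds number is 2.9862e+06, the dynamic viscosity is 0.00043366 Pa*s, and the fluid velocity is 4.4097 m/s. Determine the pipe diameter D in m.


D = Re * mu / (rho * vel)
D = 2.9862e+06 * 0.00043366 / (1005.5 * 4.4097)
D = 0.29206 m


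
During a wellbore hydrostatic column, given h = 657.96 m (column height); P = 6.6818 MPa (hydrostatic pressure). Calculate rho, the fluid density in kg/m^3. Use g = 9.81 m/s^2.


rho = P * 1e6 / (g * h)
rho = 6.6818 * 1e6 / (9.81 * 657.96)
rho = 1035.2 kg/m^3


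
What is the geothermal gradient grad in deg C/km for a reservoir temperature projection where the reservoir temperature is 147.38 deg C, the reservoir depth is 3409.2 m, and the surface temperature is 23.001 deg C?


grad = (T_res - T_surf) / d * 1000
grad = (147.38 - 23.001) / 3409.2 * 1000
grad = 36.483 deg C/km


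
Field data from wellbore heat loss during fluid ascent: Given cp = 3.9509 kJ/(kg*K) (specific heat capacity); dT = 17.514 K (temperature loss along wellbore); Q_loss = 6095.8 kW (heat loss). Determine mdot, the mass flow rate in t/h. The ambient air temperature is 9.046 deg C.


mdot = Q_loss / (cp * dT)
mdot = 6095.8 / (3.9509 * 17.514)
mdot = 88.09461 kg/s
Convert: 88.09461 kg/s * 3.6 = 317.14 t/h
mdot = 317.14 t/h


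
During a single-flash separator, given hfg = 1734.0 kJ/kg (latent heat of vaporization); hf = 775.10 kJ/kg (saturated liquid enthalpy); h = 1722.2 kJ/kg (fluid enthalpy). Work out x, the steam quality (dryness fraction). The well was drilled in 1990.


x = (h - hf) / hfg
x = (1722.2 - 775.10) / 1734.0
x = 0.54619


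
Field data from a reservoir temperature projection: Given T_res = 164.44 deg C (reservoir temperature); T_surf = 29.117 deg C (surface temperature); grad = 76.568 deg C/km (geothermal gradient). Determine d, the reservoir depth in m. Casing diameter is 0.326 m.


d = (T_res - T_surf) / grad * 1000
d = (164.44 - 29.117) / 76.568 * 1000
d = 1767.4 m


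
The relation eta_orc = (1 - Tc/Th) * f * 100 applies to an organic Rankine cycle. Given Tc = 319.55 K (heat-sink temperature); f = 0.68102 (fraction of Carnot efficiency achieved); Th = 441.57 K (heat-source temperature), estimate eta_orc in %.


eta_orc = (1 - Tc/Th) * f * 100
eta_orc = (1 - 319.55/441.57) * 0.68102 * 100
eta_orc = 18.819 %


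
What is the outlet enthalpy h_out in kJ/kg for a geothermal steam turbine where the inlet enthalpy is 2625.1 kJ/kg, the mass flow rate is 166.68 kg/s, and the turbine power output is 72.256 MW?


h_out = h_in - P * 1000 / mdot
h_out = 2625.1 - 72.256 * 1000 / 166.68
h_out = 2191.6 kJ/kg


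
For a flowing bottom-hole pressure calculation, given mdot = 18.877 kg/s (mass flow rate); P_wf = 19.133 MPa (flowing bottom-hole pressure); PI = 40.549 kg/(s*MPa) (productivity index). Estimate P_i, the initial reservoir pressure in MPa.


P_i = P_wf + mdot / PI
P_i = 19.133 + 18.877 / 40.549
P_i = 19.599 MPa


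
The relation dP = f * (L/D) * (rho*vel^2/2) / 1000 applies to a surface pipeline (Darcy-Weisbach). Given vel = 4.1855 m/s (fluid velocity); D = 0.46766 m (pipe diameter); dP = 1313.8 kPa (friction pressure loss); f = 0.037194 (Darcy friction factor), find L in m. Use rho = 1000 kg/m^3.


L = dP*1000*D / (f*rho*vel^2/2)
L = 1313.8*1000*0.46766 / (0.037194*1000*4.1855^2/2)
L = 1885.9 m


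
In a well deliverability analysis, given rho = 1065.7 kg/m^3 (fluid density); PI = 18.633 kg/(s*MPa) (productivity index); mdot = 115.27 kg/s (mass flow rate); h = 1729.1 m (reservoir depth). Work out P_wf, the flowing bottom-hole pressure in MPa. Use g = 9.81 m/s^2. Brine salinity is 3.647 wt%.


Step 1: P_i = rho*g*h/1e6 = 1065.7*9.81*1729.1/1e6 = 18.07691 MPa
Step 2: P_wf = P_i - mdot/PI = 18.07691 - 115.27/18.633 = 11.891 MPa
P_wf = 11.891 MPa


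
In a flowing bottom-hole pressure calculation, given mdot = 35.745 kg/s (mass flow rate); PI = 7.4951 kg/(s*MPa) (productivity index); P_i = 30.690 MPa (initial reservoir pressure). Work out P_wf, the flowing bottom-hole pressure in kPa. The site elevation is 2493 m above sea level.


P_wf = P_i - mdot / PI
P_wf = 30.690 - 35.745 / 7.4951
P_wf = 25.92088 MPa
Convert: 25.92088 MPa * 1000.0 = 25921 kPa
P_wf = 25921 kPa


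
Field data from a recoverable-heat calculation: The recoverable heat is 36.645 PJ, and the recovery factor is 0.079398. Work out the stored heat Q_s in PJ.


Q_s = Q_rec / RF
Q_s = 36.645 / 0.079398
Q_s = 461.54 PJ


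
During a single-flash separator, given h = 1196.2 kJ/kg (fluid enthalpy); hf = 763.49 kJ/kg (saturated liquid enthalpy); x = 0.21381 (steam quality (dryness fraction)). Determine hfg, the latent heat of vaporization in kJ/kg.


hfg = (h - hf) / x
hfg = (1196.2 - 763.49) / 0.21381
hfg = 2023.8 kJ/kg


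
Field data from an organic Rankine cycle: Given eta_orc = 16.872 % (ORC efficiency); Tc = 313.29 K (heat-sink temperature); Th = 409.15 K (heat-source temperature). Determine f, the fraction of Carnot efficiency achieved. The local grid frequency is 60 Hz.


f = (eta_orc/100) / (1 - Tc/Th)
f = (16.872/100) / (1 - 313.29/409.15)
f = 0.72013


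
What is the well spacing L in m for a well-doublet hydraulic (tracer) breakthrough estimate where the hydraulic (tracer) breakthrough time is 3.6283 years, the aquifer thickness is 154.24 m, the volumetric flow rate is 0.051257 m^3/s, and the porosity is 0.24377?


L = sqrt(t_bt*365.25*86400*3*Qv / (pi*hr*phi))
L = sqrt(3.6283*365.25*86400*3*0.051257 / (pi*154.24*0.24377))
L = 386.08 m


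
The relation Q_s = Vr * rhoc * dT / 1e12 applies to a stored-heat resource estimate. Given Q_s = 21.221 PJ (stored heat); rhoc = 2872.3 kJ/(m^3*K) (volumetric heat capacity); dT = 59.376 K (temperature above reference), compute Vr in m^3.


Vr = Q_s * 1e12 / (rhoc * dT)
Vr = 21.221 * 1e12 / (2872.3 * 59.376)
Vr = 1.2443e+08 m^3


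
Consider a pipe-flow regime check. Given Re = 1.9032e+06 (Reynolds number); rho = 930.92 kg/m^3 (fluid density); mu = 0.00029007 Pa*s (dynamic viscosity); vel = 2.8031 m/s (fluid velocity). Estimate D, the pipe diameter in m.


D = Re * mu / (rho * vel)
D = 1.9032e+06 * 0.00029007 / (930.92 * 2.8031)
D = 0.21156 m


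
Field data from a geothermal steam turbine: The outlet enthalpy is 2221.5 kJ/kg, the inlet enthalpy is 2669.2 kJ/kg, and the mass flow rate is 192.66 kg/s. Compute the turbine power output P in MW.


P = mdot * (h_in - h_out) / 1000
P = 192.66 * (2669.2 - 2221.5) / 1000
P = 86.254 MW


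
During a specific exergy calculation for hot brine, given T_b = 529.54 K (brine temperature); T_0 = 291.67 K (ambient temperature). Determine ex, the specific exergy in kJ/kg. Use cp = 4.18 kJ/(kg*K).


ex = cp * ((T_b - T_0) - T_0 * ln(T_b/T_0))
ex = 4.18 * ((529.54 - 291.67) - 291.67 * ln(529.54/291.67))
ex = 267.19 kJ/kg


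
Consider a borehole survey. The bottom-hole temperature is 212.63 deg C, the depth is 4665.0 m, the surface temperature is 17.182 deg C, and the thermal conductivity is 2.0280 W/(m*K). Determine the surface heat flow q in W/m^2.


Step 1: grad = (T_d - T_surf)/d * 1000 = (212.63 - 17.182)/4665.0 * 1000 = 41.89668 deg C/km
Step 2: q = k * grad / 1000 = 2.028 * 41.89668 / 1000 = 0.084966 W/m^2
q = 0.084966 W/m^2


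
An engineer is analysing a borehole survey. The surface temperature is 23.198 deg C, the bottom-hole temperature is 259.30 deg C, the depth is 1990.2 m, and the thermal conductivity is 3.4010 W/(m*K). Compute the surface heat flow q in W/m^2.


Step 1: grad = (T_d - T_surf)/d * 1000 = (259.3 - 23.198)/1990.2 * 1000 = 118.6323 deg C/km
Step 2: q = k * grad / 1000 = 3.401 * 118.6323 / 1000 = 0.40347 W/m^2
q = 0.40347 W/m^2


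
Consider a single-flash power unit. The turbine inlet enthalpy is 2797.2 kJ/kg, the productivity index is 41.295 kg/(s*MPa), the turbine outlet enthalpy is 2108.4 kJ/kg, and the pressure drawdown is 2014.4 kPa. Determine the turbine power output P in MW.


Step 1: mdot = PI * dP / 1000 = 41.295 * 2014.4 / 1000 = 83.18465 kg/s
Step 2: P = mdot*(h_in - h_out)/1000 = 83.18465*(2797.2 - 2108.4)/1000 = 57.298 MW
P = 57.298 MW


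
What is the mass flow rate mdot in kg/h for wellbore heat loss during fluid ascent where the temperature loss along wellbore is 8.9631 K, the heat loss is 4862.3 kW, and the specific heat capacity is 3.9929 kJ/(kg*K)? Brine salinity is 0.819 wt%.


mdot = Q_loss / (cp * dT)
mdot = 4862.3 / (3.9929 * 8.9631)
mdot = 135.8611 kg/s
Convert: 135.8611 kg/s * 3600.0 = 4.8910e+05 kg/h
mdot = 4.8910e+05 kg/h


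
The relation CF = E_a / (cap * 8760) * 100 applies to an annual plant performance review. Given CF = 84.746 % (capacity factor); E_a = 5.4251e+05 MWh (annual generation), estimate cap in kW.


cap = E_a / (CF/100 * 8760)
cap = 5.4251e+05 / (84.746/100 * 8760)
cap = 73.07763 MW
Convert: 73.07763 MW * 1000.0 = 73078 kW
cap = 73078 kW


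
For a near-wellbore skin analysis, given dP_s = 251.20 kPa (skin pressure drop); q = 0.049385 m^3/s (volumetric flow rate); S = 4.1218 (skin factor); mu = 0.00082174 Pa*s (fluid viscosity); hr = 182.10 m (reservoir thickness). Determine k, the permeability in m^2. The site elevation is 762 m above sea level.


k = S*q*mu / (2*pi*dP_s*1000*hr)
k = 4.1218*0.049385*0.00082174 / (2*pi*251.20*1000*182.10)
k = 5.8198e-13 m^2


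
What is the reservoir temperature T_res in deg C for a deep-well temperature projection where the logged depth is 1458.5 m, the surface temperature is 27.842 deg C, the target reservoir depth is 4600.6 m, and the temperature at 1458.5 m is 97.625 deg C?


Step 1: grad = (T_d1 - T_surf)/d1 * 1000 = (97.625 - 27.842)/1458.5 * 1000 = 47.84573 deg C/km
Step 2: T_res = T_surf + grad*d2/1000 = 27.842 + 47.84573*4600.6/1000 = 247.96 deg C
T_res = 247.96 deg C


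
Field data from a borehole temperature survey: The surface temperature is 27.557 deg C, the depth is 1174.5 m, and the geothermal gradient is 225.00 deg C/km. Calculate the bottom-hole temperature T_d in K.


T_d = T_surf + grad * d / 1000
T_d = 27.557 + 225.00 * 1174.5 / 1000
T_d = 291.8195 deg C
Convert to K: 291.8195 + 273.15 = 564.97 K
T_d = 564.97 K


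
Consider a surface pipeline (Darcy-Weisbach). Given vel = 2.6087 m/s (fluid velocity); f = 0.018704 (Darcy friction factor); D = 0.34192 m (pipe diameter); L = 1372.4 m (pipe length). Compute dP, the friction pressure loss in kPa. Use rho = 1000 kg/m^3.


dP = f * (L/D) * (rho*vel^2/2) / 1000
dP = 0.018704 * (1372.4/0.34192) * (1000*2.6087^2/2) / 1000
dP = 255.45 kPa


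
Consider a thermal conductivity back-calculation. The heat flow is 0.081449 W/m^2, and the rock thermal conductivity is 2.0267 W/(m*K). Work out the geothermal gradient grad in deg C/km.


grad = q / k * 1000
grad = 0.081449 / 2.0267 * 1000
grad = 40.188 deg C/km


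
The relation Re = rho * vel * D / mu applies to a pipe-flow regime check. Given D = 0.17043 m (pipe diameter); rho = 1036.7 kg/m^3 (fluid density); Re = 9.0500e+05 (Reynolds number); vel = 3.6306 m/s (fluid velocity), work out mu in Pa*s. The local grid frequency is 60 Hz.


mu = rho * vel * D / Re
mu = 1036.7 * 3.6306 * 0.17043 / 9.0500e+05
mu = 0.00070881 Pa*s


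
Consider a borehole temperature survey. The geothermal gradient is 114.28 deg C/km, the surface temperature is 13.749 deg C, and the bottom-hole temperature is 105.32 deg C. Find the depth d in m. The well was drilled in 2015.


d = (T_d - T_surf) / grad * 1000
d = (105.32 - 13.749) / 114.28 * 1000
d = 801.29 m


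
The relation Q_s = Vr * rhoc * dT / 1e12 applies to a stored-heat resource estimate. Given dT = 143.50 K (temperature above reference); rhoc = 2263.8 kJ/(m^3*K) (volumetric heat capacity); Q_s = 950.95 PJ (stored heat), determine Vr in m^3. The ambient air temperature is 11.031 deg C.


Vr = Q_s * 1e12 / (rhoc * dT)
Vr = 950.95 * 1e12 / (2263.8 * 143.50)
Vr = 2.9273e+09 m^3


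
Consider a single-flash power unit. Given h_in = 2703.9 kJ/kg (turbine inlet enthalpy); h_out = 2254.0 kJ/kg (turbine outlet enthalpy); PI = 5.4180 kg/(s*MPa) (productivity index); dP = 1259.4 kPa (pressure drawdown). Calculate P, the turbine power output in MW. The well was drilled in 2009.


Step 1: mdot = PI * dP / 1000 = 5.418 * 1259.4 / 1000 = 6.823429 kg/s
Step 2: P = mdot*(h_in - h_out)/1000 = 6.823429*(2703.9 - 2254.0)/1000 = 3.0699 MW
P = 3.0699 MW


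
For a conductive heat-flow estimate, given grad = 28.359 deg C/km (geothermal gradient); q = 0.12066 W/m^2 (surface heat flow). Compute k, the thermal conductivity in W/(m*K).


k = q * 1000 / grad
k = 0.12066 * 1000 / 28.359
k = 4.2547 W/(m*K)


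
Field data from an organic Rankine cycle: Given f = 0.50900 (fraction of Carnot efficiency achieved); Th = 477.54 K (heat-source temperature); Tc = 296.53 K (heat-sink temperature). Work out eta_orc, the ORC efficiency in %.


eta_orc = (1 - Tc/Th) * f * 100
eta_orc = (1 - 296.53/477.54) * 0.50900 * 100
eta_orc = 19.293 %


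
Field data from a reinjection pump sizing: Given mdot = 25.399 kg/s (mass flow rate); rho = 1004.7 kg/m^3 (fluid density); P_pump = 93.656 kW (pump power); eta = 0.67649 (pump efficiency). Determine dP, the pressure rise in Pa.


dP = P_pump * rho * eta / mdot
dP = 93.656 * 1004.7 * 0.67649 / 25.399
dP = 2506.206 kPa
Convert: 2506.206 kPa * 1000.0 = 2.5062e+06 Pa
dP = 2.5062e+06 Pa


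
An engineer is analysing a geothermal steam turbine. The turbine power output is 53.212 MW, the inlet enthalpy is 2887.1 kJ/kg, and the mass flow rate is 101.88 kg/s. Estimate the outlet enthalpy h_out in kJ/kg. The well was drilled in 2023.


h_out = h_in - P * 1000 / mdot
h_out = 2887.1 - 53.212 * 1000 / 101.88
h_out = 2364.8 kJ/kg


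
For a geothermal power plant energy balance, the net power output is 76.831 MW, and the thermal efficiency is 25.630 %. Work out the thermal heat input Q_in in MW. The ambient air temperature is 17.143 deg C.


Q_in = W_net / (eta / 100)
Q_in = 76.831 / (25.630 / 100)
Q_in = 299.77 MW


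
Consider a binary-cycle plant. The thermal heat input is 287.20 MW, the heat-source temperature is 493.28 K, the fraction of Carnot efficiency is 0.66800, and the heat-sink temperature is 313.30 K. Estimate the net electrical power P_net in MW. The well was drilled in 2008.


Step 1: eta = (1 - Tc/Th)*f = (1 - 313.3/493.28)*0.668 = 0.2437290
Step 2: P_net = eta * Q_in = 0.2437290 * 287.2 = 69.999 MW
P_net = 69.999 MW


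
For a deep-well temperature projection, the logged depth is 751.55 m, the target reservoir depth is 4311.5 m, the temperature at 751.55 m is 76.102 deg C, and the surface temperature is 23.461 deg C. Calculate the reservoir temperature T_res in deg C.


Step 1: grad = (T_d1 - T_surf)/d1 * 1000 = (76.102 - 23.461)/751.55 * 1000 = 70.04324 deg C/km
Step 2: T_res = T_surf + grad*d2/1000 = 23.461 + 70.04324*4311.5/1000 = 325.45 deg C
T_res = 325.45 deg C


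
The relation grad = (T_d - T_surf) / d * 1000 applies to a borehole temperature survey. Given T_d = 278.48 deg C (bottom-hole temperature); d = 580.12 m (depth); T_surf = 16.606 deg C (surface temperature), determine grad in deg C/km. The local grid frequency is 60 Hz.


grad = (T_d - T_surf) / d * 1000
grad = (278.48 - 16.606) / 580.12 * 1000
grad = 451.41 deg C/km


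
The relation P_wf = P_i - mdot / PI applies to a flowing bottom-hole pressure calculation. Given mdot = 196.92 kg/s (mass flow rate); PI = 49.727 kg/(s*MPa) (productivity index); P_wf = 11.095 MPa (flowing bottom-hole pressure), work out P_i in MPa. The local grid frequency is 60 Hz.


P_i = P_wf + mdot / PI
P_i = 11.095 + 196.92 / 49.727
P_i = 15.055 MPa


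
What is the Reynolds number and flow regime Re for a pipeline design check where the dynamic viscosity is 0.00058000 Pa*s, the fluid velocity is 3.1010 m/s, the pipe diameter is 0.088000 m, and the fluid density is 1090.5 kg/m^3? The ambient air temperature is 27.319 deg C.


Step 1: Re = rho*vel*D/mu = 1090.5*3.101*0.088/0.00058 = 5.1308e+05
Step 2: Re = 5.1308e+05 > 4000, so flow is turbulent.
Re = 5.1308e+05 (turbulent)


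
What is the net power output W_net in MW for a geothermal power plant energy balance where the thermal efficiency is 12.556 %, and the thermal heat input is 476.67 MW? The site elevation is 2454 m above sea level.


W_net = eta / 100 * Q_in
W_net = 12.556 / 100 * 476.67
W_net = 59.851 MW


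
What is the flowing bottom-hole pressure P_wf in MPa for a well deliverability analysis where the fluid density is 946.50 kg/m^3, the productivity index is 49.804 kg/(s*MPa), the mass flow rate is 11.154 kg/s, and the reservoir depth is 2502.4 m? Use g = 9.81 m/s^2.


Step 1: P_i = rho*g*h/1e6 = 946.5*9.81*2502.4/1e6 = 23.23520 MPa
Step 2: P_wf = P_i - mdot/PI = 23.23520 - 11.154/49.804 = 23.011 MPa
P_wf = 23.011 MPa


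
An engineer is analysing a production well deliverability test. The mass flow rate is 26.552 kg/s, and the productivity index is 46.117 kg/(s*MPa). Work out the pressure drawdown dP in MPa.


dP = mdot * 1000 / PI
dP = 26.552 * 1000 / 46.117
dP = 575.7530 kPa
Convert: 575.7530 kPa * 0.001 = 0.57575 MPa
dP = 0.57575 MPa


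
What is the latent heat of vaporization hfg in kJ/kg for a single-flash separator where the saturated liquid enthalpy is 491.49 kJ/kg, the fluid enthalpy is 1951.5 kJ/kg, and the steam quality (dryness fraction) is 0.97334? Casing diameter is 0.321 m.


hfg = (h - hf) / x
hfg = (1951.5 - 491.49) / 0.97334
hfg = 1500.0 kJ/kg


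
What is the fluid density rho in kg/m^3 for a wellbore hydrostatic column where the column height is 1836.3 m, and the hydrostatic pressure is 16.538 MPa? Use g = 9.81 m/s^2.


rho = P * 1e6 / (g * h)
rho = 16.538 * 1e6 / (9.81 * 1836.3)
rho = 918.06 kg/m^3


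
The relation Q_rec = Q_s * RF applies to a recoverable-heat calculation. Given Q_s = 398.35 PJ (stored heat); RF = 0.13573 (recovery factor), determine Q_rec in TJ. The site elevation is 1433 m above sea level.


Q_rec = Q_s * RF
Q_rec = 398.35 * 0.13573
Q_rec = 54.06805 PJ
Convert: 54.06805 PJ * 1000.0 = 54068 TJ
Q_rec = 54068 TJ


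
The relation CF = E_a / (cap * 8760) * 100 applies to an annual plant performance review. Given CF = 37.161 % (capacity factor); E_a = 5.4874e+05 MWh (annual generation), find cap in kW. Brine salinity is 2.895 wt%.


cap = E_a / (CF/100 * 8760)
cap = 5.4874e+05 / (37.161/100 * 8760)
cap = 168.5680 MW
Convert: 168.5680 MW * 1000.0 = 1.6857e+05 kW
cap = 1.6857e+05 kW


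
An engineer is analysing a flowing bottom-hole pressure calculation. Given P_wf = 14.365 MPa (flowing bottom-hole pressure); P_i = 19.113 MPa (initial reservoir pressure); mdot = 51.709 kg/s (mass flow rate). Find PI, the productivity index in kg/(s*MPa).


PI = mdot / (P_i - P_wf)
PI = 51.709 / (19.113 - 14.365)
PI = 10.891 kg/(s*MPa)


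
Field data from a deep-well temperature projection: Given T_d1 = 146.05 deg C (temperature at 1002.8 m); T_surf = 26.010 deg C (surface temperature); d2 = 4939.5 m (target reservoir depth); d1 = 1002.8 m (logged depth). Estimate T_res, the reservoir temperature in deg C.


Step 1: grad = (T_d1 - T_surf)/d1 * 1000 = (146.05 - 26.01)/1002.8 * 1000 = 119.7048 deg C/km
Step 2: T_res = T_surf + grad*d2/1000 = 26.01 + 119.7048*4939.5/1000 = 617.29 deg C
T_res = 617.29 deg C


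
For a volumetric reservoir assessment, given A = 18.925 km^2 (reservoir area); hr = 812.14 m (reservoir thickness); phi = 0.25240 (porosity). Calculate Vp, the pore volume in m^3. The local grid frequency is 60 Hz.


Vp = A * 1e6 * hr * phi
Vp = 18.925 * 1e6 * 812.14 * 0.25240
Vp = 3.8793e+09 m^3


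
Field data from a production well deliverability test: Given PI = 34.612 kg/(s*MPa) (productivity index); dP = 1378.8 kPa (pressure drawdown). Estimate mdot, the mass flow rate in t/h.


mdot = PI * dP / 1000
mdot = 34.612 * 1378.8 / 1000
mdot = 47.72303 kg/s
Convert: 47.72303 kg/s * 3.6 = 171.80 t/h
mdot = 171.80 t/h


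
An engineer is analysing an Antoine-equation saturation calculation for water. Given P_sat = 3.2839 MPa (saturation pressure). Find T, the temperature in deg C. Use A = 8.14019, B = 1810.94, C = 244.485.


T = B / (A - log10(P_sat * 760 / 0.101325)) - C
T = 1810.94 / (8.14019 - log10(3.2839 * 760 / 0.101325)) - 244.485
T = 238.60 deg C


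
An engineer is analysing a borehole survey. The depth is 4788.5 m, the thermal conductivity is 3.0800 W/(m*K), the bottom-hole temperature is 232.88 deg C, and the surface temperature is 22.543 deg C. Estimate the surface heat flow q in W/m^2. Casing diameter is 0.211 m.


Step 1: grad = (T_d - T_surf)/d * 1000 = (232.88 - 22.543)/4788.5 * 1000 = 43.92545 deg C/km
Step 2: q = k * grad / 1000 = 3.08 * 43.92545 / 1000 = 0.13529 W/m^2
q = 0.13529 W/m^2


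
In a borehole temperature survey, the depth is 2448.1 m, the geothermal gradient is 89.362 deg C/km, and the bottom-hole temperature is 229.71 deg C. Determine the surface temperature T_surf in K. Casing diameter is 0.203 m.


T_surf = T_d - grad * d / 1000
T_surf = 229.71 - 89.362 * 2448.1 / 1000
T_surf = 10.94289 deg C
Convert to K: 10.94289 + 273.15 = 284.09 K
T_surf = 284.09 K


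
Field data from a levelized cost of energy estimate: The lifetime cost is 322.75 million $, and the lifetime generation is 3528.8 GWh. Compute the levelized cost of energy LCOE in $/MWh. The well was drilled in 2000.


LCOE = C_tot / E_tot * 100
LCOE = 322.75 / 3528.8 * 100
LCOE = 9.146169 cents/kWh
Convert: 9.146169 cents/kWh * 10.0 = 91.462 $/MWh
LCOE = 91.462 $/MWh


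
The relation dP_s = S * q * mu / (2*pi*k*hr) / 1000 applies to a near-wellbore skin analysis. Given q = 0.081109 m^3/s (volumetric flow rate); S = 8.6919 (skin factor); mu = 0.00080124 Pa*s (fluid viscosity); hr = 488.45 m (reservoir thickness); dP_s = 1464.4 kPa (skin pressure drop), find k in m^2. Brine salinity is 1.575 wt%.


k = S*q*mu / (2*pi*dP_s*1000*hr)
k = 8.6919*0.081109*0.00080124 / (2*pi*1464.4*1000*488.45)
k = 1.2569e-13 m^2


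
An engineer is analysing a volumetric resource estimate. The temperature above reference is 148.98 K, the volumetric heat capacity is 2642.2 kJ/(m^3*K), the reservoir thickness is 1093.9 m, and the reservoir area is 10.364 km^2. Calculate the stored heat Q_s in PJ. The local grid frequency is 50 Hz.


Step 1: Vr = A*1e6*hr = 10.364*1e6*1093.9 = 1.133718e+10 m^3
Step 2: Q_s = Vr*rhoc*dT/1e12 = 1.133718e+10*2642.2*148.98/1e12 = 4462.7 PJ
Q_s = 4462.7 PJ


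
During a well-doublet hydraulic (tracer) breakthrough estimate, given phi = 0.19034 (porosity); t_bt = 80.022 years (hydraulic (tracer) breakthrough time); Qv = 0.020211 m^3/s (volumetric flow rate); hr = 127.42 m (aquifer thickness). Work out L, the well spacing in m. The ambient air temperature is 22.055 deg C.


L = sqrt(t_bt*365.25*86400*3*Qv / (pi*hr*phi))
L = sqrt(80.022*365.25*86400*3*0.020211 / (pi*127.42*0.19034))
L = 1417.6 m


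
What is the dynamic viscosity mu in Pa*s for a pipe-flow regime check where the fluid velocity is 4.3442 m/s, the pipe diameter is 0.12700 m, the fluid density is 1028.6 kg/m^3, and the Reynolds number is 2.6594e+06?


mu = rho * vel * D / Re
mu = 1028.6 * 4.3442 * 0.12700 / 2.6594e+06
mu = 0.00021339 Pa*s


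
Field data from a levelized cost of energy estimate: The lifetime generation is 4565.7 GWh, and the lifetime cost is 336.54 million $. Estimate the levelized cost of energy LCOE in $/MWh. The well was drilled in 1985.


LCOE = C_tot / E_tot * 100
LCOE = 336.54 / 4565.7 * 100
LCOE = 7.371049 cents/kWh
Convert: 7.371049 cents/kWh * 10.0 = 73.710 $/MWh
LCOE = 73.710 $/MWh


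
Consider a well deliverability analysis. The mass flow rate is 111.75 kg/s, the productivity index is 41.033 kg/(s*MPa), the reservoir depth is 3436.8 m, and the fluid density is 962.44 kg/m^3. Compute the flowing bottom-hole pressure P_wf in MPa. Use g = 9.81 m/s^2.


Step 1: P_i = rho*g*h/1e6 = 962.44*9.81*3436.8/1e6 = 32.44867 MPa
Step 2: P_wf = P_i - mdot/PI = 32.44867 - 111.75/41.033 = 29.725 MPa
P_wf = 29.725 MPa


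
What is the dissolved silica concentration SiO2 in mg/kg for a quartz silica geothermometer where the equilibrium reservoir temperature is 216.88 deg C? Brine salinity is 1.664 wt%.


SiO2 = 10^(5.19 - 1309/(T_eq + 273.15))
SiO2 = 10^(5.19 - 1309/(216.88 + 273.15))
SiO2 = 330.17 mg/kg


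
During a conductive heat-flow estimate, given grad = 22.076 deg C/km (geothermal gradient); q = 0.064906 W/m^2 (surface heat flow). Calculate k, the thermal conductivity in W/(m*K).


k = q * 1000 / grad
k = 0.064906 * 1000 / 22.076
k = 2.9401 W/(m*K)


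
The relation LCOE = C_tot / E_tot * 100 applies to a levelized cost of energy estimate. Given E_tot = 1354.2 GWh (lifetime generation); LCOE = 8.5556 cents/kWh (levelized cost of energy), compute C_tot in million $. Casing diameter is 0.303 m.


C_tot = LCOE / 100 * E_tot
C_tot = 8.5556 / 100 * 1354.2
C_tot = 115.86 million $


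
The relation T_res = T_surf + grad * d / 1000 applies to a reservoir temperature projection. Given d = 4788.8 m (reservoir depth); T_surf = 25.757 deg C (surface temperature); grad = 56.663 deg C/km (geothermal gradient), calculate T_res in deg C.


T_res = T_surf + grad * d / 1000
T_res = 25.757 + 56.663 * 4788.8 / 1000
T_res = 297.10 deg C


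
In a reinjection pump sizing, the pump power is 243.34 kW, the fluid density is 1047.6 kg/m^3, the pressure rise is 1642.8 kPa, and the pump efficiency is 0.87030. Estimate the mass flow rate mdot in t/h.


mdot = P_pump * rho * eta / dP
mdot = 243.34 * 1047.6 * 0.87030 / 1642.8
mdot = 135.0496 kg/s
Convert: 135.0496 kg/s * 3.6 = 486.18 t/h
mdot = 486.18 t/h


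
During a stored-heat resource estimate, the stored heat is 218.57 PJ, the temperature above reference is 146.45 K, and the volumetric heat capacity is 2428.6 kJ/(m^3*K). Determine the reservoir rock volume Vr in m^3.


Vr = Q_s * 1e12 / (rhoc * dT)
Vr = 218.57 * 1e12 / (2428.6 * 146.45)
Vr = 6.1453e+08 m^3


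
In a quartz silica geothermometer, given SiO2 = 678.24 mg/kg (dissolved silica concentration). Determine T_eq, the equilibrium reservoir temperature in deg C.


T_eq = 1309 / (5.19 - log10(SiO2)) - 273.15
T_eq = 1309 / (5.19 - log10(678.24)) - 273.15
T_eq = 281.84 deg C


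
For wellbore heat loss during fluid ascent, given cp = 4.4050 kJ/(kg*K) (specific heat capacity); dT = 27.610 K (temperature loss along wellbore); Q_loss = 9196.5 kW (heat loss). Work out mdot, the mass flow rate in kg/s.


mdot = Q_loss / (cp * dT)
mdot = 9196.5 / (4.4050 * 27.610)
mdot = 75.615 kg/s


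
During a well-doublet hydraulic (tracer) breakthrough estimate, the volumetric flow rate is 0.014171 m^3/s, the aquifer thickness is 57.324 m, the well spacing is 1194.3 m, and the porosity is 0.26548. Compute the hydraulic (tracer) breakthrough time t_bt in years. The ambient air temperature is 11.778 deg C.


t_bt = pi * hr * phi * L^2 / (3 * Qv) / (365.25*86400)
t_bt = pi * 57.324 * 0.26548 * 1194.3^2 / (3 * 0.014171) / (365.25*86400)
t_bt = 50.830 years


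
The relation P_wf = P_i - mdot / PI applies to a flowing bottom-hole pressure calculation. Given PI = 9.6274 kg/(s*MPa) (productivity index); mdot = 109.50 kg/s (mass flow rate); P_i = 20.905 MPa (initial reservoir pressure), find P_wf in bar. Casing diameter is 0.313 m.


P_wf = P_i - mdot / PI
P_wf = 20.905 - 109.50 / 9.6274
P_wf = 9.531213 MPa
Convert: 9.531213 MPa * 10.0 = 95.312 bar
P_wf = 95.312 bar


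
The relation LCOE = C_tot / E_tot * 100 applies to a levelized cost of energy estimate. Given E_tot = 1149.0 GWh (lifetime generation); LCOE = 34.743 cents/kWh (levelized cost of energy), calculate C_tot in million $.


C_tot = LCOE / 100 * E_tot
C_tot = 34.743 / 100 * 1149.0
C_tot = 399.20 million $


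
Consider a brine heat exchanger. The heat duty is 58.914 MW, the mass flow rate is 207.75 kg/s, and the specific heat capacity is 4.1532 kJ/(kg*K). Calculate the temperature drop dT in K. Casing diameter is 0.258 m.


dT = Q * 1000 / (mdot * cp)
dT = 58.914 * 1000 / (207.75 * 4.1532)
dT = 68.280 K


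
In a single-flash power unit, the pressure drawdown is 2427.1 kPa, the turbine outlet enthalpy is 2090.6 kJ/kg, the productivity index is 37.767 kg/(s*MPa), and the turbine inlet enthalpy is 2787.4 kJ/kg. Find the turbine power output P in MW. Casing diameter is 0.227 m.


Step 1: mdot = PI * dP / 1000 = 37.767 * 2427.1 / 1000 = 91.66429 kg/s
Step 2: P = mdot*(h_in - h_out)/1000 = 91.66429*(2787.4 - 2090.6)/1000 = 63.872 MW
P = 63.872 MW


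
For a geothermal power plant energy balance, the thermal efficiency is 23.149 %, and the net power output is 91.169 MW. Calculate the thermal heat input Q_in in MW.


Q_in = W_net / (eta / 100)
Q_in = 91.169 / (23.149 / 100)
Q_in = 393.84 MW


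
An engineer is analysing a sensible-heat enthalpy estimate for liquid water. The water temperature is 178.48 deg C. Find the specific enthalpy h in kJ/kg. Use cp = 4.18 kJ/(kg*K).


h = cp * T
h = 4.18 * 178.48
h = 746.05 kJ/kg
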